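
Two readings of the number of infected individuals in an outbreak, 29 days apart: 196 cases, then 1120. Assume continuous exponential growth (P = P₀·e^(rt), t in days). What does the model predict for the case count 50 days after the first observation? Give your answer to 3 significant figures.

r = ln(1120/196) / 29 ≈ 0.060102 per day
P(50) = 196 · e^(0.060102·50) = 196 · 20.18863 ≈ 3956.97

≈ 3,960 cases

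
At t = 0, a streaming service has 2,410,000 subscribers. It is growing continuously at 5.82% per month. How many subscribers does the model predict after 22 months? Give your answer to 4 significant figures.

≈ 8,671,000 subscribers

P(22) = 2410000 · e^(0.0582·22) = 2410000 · e^(1.2804)
= 2410000 · 3.59808 ≈ 8671369.59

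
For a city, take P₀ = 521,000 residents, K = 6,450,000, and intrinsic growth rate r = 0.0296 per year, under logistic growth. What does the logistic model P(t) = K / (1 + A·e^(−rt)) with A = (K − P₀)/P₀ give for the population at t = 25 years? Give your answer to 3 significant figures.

A = (6450000 − 521000)/521000 = 11.38004
P(25) = 6450000 / (1 + 11.38004·e^(−0.0296·25)) = 6450000 / (1 + 11.38004·0.477114)
= 6450000 / 6.42957 ≈ 1003176.78

≈ 1,000,000 residents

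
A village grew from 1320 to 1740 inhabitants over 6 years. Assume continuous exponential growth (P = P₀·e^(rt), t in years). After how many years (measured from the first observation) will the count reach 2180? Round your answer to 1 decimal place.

t ≈ 10.9 years

r = ln(1740/1320) / 6 ≈ 0.046042 per year
t = ln(2180/1320) / r = 0.50169 / 0.046042 ≈ 10.896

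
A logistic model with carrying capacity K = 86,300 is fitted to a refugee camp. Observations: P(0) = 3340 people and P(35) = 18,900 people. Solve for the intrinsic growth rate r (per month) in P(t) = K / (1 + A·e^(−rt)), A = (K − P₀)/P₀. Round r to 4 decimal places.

A = (86300 − 3340)/3340 = 24.83832
18900 = 86300/(1 + 24.83832·e^(−r·35)) → e^(−35r) = (4.56614 − 1)/24.83832 = 0.143574
r = −ln(0.143574)/35 = 1.9409/35

r ≈ 0.0555 per month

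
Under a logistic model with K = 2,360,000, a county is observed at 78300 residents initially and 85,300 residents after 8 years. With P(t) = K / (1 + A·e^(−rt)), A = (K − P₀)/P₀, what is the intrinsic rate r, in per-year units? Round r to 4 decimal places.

A = (2360000 − 78300)/78300 = 29.14049
85300 = 2360000/(1 + 29.14049·e^(−r·8)) → e^(−8r) = (27.66706 − 1)/29.14049 = 0.915121
r = −ln(0.915121)/8 = 0.0887/8

r ≈ 0.0111 per year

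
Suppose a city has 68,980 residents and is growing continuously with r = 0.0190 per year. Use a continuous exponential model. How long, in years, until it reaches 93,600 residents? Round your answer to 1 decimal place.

93600 = 68980 · e^(0.019·t)
t = ln(93600/68980) / 0.019 = ln(1.35692) / 0.019 = 0.30521 / 0.019

t ≈ 16.1 years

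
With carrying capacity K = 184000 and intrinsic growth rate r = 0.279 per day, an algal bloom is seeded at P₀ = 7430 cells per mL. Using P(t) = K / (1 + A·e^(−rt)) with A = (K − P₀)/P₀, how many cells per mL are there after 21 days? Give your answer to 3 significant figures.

≈ 172,000 cells per mL

A = (184000 − 7430)/7430 = 23.76447
P(21) = 184000 / (1 + 23.76447·e^(−0.279·21)) = 184000 / (1 + 23.76447·0.002854)
= 184000 / 1.06783 ≈ 172312.7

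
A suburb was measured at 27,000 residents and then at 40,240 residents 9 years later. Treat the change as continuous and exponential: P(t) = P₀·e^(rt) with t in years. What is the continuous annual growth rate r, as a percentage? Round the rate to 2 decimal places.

r ≈ 4.43% per year

40240 = 27000 · e^(r·9)
e^(9r) = 40240/27000 = 1.49037
r = ln(1.49037) / 9 = 0.39902 / 9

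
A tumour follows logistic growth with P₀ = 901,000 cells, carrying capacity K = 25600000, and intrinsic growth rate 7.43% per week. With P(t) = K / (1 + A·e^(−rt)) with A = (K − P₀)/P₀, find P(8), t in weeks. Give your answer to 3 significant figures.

≈ 1,590,000 cells

A = (25600000 − 901000)/901000 = 27.41287
P(8) = 25600000 / (1 + 27.41287·e^(−0.0743·8)) = 25600000 / (1 + 27.41287·0.551894)
= 25600000 / 16.12899 ≈ 1587204.15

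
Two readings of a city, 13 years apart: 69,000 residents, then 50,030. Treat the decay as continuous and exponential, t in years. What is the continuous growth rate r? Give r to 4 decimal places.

r ≈ -0.0247 per year

50030 = 69000 · e^(r·13)
e^(13r) = 50030/69000 = 0.72507
r = ln(0.72507) / 13 = -0.32148 / 13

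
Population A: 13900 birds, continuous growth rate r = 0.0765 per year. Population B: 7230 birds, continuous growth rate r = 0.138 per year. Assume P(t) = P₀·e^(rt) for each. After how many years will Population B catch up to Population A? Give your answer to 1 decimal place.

13900·e^(0.0765t) = 7230·e^(0.138t)
13900/7230 = e^((0.138 − 0.0765)t) → ln(1.92254) = 0.0615·t
t = 0.65365 / 0.0615

t ≈ 10.6 years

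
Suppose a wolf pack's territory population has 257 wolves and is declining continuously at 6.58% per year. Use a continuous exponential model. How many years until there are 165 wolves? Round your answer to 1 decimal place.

165 = 257 · e^(-0.0658·t)
t = ln(165/257) / -0.0658 = ln(0.64202) / -0.0658 = -0.44313 / -0.0658

t ≈ 6.7 years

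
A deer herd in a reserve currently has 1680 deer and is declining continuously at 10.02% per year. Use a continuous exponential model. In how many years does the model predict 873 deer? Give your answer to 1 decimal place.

873 = 1680 · e^(-0.1002·t)
t = ln(873/1680) / -0.1002 = ln(0.51964) / -0.1002 = -0.65461 / -0.1002

t ≈ 6.5 years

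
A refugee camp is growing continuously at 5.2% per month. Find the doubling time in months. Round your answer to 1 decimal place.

doubling time ≈ 13.3 months

doubling time = ln(2) / |r| = 0.69315 / 0.052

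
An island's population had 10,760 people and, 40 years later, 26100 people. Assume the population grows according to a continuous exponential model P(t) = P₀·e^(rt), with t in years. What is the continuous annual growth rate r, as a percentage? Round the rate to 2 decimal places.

r ≈ 2.22% per year

26100 = 10760 · e^(r·40)
e^(40r) = 26100/10760 = 2.42565
r = ln(2.42565) / 40 = 0.8861 / 40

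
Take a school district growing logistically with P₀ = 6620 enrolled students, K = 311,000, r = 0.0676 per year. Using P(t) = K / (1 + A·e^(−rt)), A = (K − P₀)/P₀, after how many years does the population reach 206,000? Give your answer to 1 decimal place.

t ≈ 66.6 years

A = (311000 − 6620)/6620 = 45.97885
206000 = 311000/(1 + 45.97885·e^(−0.0676t)) → 1 + 45.97885·e^(−0.0676t) = 1.50971
e^(−0.0676t) = 0.011086 → t = ln(90.20613)/0.0676 = 4.5021/0.0676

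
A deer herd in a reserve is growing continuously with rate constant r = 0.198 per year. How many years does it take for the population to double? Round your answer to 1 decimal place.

doubling time = ln(2) / |r| = 0.69315 / 0.198

doubling time ≈ 3.5 years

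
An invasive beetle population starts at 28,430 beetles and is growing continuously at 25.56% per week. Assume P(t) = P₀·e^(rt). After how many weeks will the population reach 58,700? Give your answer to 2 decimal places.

t ≈ 2.84 weeks

58700 = 28430 · e^(0.2556·t)
t = ln(58700/28430) / 0.2556 = ln(2.06472) / 0.2556 = 0.72499 / 0.2556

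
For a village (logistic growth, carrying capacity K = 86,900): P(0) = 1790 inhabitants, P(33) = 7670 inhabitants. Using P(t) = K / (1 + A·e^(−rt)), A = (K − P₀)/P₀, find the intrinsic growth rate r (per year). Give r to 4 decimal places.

A = (86900 − 1790)/1790 = 47.54749
7670 = 86900/(1 + 47.54749·e^(−r·33)) → e^(−33r) = (11.32986 − 1)/47.54749 = 0.217253
r = −ln(0.217253)/33 = 1.52669/33

r ≈ 0.0463 per year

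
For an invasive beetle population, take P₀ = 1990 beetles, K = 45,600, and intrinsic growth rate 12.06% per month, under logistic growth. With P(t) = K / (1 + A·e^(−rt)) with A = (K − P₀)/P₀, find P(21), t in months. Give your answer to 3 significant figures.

A = (45600 − 1990)/1990 = 21.91457
P(21) = 45600 / (1 + 21.91457·e^(−0.1206·21)) = 45600 / (1 + 21.91457·0.079452)
= 45600 / 2.74116 ≈ 16635.29

≈ 16,600 beetles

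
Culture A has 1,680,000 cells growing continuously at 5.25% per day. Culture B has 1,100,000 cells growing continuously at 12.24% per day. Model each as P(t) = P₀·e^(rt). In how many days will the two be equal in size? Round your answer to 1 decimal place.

1680000·e^(0.0525t) = 1100000·e^(0.1224t)
1680000/1100000 = e^((0.1224 − 0.0525)t) → ln(1.52727) = 0.0699·t
t = 0.42348 / 0.0699

t ≈ 6.1 days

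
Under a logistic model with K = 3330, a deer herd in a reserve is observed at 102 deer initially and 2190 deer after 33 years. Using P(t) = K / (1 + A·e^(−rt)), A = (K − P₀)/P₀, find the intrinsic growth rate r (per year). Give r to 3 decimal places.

r ≈ 0.124 per year

A = (3330 − 102)/102 = 31.64706
2190 = 3330/(1 + 31.64706·e^(−r·33)) → e^(−33r) = (1.52055 − 1)/31.64706 = 0.016449
r = −ln(0.016449)/33 = 4.10752/33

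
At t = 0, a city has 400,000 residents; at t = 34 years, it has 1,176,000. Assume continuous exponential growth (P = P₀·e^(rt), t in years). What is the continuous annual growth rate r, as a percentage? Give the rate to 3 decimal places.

r ≈ 3.172% per year

1176000 = 400000 · e^(r·34)
e^(34r) = 1176000/400000 = 2.94
r = ln(2.94) / 34 = 1.07841 / 34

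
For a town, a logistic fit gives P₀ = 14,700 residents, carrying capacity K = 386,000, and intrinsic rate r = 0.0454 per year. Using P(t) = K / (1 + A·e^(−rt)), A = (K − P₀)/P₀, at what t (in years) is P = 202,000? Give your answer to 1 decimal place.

t ≈ 73.2 years

A = (386000 − 14700)/14700 = 25.2585
202000 = 386000/(1 + 25.2585·e^(−0.0454t)) → 1 + 25.2585·e^(−0.0454t) = 1.91089
e^(−0.0454t) = 0.036063 → t = ln(27.72944)/0.0454 = 3.32249/0.0454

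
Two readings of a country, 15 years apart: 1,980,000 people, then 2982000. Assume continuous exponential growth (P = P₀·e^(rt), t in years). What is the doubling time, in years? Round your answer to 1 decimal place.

r = ln(2982000/1980000) / 15 = ln(1.50606) / 15 ≈ 0.0273 per year
doubling time = ln 2 / |r| = 0.69315 / 0.0273

doubling time ≈ 25.4 years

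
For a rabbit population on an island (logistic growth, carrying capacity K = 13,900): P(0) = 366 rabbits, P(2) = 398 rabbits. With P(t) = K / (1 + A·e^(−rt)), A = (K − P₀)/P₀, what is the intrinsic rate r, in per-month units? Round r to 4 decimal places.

A = (13900 − 366)/366 = 36.97814
398 = 13900/(1 + 36.97814·e^(−r·2)) → e^(−2r) = (34.92462 − 1)/36.97814 = 0.917424
r = −ln(0.917424)/2 = 0.08619/2

r ≈ 0.0431 per month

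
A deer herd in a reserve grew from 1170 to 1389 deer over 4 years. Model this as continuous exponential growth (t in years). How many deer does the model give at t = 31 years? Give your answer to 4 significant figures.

r = ln(1389/1170) / 4 ≈ 0.042895 per year
P(31) = 1170 · e^(0.042895·31) = 1170 · 3.78009 ≈ 4422.7

≈ 4,423 deer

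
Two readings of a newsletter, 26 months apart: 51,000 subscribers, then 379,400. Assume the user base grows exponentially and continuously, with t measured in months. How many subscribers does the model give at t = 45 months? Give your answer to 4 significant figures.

≈ 1,644,000 subscribers

r = ln(379400/51000) / 26 ≈ 0.077183 per month
P(45) = 51000 · e^(0.077183·45) = 51000 · 32.24129 ≈ 1644305.66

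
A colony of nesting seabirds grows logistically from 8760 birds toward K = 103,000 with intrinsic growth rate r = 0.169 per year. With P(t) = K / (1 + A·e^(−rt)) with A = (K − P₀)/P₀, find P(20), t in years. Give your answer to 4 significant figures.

A = (103000 − 8760)/8760 = 10.75799
P(20) = 103000 / (1 + 10.75799·e^(−0.169·20)) = 103000 / (1 + 10.75799·0.034047)
= 103000 / 1.36628 ≈ 75387.06

≈ 75,390 birds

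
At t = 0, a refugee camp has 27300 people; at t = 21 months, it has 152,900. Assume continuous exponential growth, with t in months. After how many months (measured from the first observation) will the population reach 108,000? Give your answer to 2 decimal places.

r = ln(152900/27300) / 21 ≈ 0.082043 per month
t = ln(108000/27300) / r = 1.37524 / 0.082043 ≈ 16.763

t ≈ 16.76 months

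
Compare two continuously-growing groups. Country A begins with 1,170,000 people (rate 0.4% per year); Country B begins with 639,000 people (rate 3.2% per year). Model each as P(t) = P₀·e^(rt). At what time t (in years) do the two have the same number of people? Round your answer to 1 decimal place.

1170000·e^(0.004t) = 639000·e^(0.032t)
1170000/639000 = e^((0.032 − 0.004)t) → ln(1.83099) = 0.028·t
t = 0.60485 / 0.028

t ≈ 21.6 years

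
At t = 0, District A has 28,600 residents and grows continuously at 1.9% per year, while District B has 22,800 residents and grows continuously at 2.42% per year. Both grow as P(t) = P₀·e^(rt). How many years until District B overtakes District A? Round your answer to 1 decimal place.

t ≈ 43.6 years

28600·e^(0.019t) = 22800·e^(0.0242t)
28600/22800 = e^((0.0242 − 0.019)t) → ln(1.25439) = 0.0052·t
t = 0.22665 / 0.0052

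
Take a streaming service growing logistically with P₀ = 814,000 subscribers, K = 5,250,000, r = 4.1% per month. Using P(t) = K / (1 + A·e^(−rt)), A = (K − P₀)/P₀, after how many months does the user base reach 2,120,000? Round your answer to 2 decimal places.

t ≈ 31.85 months

A = (5250000 − 814000)/814000 = 5.44963
2120000 = 5250000/(1 + 5.44963·e^(−0.041t)) → 1 + 5.44963·e^(−0.041t) = 2.47642
e^(−0.041t) = 0.27092 → t = ln(3.69112)/0.041 = 1.30593/0.041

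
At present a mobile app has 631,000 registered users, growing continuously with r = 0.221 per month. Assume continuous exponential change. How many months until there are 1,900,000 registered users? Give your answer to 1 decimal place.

1900000 = 631000 · e^(0.221·t)
t = ln(1900000/631000) / 0.221 = ln(3.01109) / 0.221 = 1.1023 / 0.221

t ≈ 5.0 months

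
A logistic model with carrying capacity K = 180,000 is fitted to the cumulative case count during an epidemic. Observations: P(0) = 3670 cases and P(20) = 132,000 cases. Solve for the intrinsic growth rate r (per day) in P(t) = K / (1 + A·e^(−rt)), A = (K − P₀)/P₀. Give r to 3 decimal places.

A = (180000 − 3670)/3670 = 48.04632
132000 = 180000/(1 + 48.04632·e^(−r·20)) → e^(−20r) = (1.36364 − 1)/48.04632 = 0.007568
r = −ln(0.007568)/20 = 4.88377/20

r ≈ 0.244 per day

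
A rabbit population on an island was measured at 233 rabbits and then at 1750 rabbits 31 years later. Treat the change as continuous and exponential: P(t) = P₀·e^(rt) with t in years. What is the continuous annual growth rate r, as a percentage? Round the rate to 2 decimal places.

1750 = 233 · e^(r·31)
e^(31r) = 1750/233 = 7.51073
r = ln(7.51073) / 31 = 2.01633 / 31

r ≈ 6.50% per year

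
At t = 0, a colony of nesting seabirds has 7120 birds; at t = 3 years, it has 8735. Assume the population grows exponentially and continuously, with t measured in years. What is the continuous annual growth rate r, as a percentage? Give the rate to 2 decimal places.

8735 = 7120 · e^(r·3)
e^(3r) = 8735/7120 = 1.22683
r = ln(1.22683) / 3 = 0.20443 / 3

r ≈ 6.81% per year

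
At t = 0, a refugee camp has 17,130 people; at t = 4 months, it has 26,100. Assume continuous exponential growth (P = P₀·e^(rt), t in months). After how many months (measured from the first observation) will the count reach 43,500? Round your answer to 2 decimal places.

t ≈ 8.85 months

r = ln(26100/17130) / 4 ≈ 0.105276 per month
t = ln(43500/17130) / r = 0.93193 / 0.105276 ≈ 8.852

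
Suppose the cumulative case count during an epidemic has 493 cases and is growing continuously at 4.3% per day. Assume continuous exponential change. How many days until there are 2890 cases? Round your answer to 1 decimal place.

2890 = 493 · e^(0.043·t)
t = ln(2890/493) / 0.043 = ln(5.86207) / 0.043 = 1.7685 / 0.043

t ≈ 41.1 days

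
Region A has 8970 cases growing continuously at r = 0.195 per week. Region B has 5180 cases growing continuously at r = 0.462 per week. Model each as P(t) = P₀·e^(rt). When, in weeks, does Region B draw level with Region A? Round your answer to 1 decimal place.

8970·e^(0.195t) = 5180·e^(0.462t)
8970/5180 = e^((0.462 − 0.195)t) → ln(1.73166) = 0.267·t
t = 0.54908 / 0.267

t ≈ 2.1 weeks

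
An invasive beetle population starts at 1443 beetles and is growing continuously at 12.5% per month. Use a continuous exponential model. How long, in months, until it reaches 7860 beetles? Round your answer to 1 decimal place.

7860 = 1443 · e^(0.125·t)
t = ln(7860/1443) / 0.125 = ln(5.44699) / 0.125 = 1.69506 / 0.125

t ≈ 13.6 months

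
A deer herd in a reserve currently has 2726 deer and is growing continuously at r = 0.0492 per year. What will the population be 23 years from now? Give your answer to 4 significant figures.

≈ 8,452 deer

P(23) = 2726 · e^(0.0492·23) = 2726 · e^(1.1316)
= 2726 · 3.10061 ≈ 8452.27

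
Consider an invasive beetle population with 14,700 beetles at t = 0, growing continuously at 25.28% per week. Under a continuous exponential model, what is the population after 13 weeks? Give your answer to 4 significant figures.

≈ 393,200 beetles

P(13) = 14700 · e^(0.2528·13) = 14700 · e^(3.2864)
= 14700 · 26.7464 ≈ 393172.13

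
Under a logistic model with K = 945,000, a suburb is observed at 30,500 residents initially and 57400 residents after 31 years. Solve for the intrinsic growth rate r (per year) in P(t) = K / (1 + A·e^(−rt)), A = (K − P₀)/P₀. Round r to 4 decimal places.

r ≈ 0.0214 per year

A = (945000 − 30500)/30500 = 29.98361
57400 = 945000/(1 + 29.98361·e^(−r·31)) → e^(−31r) = (16.46341 − 1)/29.98361 = 0.515729
r = −ln(0.515729)/31 = 0.66217/31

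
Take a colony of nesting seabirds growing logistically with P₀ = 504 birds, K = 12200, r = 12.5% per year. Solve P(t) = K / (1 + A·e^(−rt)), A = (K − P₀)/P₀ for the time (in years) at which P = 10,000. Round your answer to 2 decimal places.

A = (12200 − 504)/504 = 23.20635
10000 = 12200/(1 + 23.20635·e^(−0.125t)) → 1 + 23.20635·e^(−0.125t) = 1.22
e^(−0.125t) = 0.00948 → t = ln(105.48341)/0.125 = 4.65855/0.125

t ≈ 37.27 years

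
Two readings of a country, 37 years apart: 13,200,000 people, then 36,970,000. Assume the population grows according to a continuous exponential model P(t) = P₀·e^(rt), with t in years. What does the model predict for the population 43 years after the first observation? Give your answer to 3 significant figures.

r = ln(36970000/13200000) / 37 ≈ 0.027835 per year
P(43) = 13200000 · e^(0.027835·43) = 13200000 · 3.30984 ≈ 43689856.26

≈ 43,700,000 people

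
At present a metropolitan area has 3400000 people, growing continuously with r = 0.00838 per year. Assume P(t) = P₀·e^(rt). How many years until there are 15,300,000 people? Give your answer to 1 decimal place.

15300000 = 3400000 · e^(0.00838·t)
t = ln(15300000/3400000) / 0.00838 = ln(4.5) / 0.00838 = 1.50408 / 0.00838

t ≈ 179.5 years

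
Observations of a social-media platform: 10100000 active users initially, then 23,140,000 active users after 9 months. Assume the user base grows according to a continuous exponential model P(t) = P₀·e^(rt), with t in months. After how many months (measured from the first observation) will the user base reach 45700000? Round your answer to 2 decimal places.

r = ln(23140000/10100000) / 9 ≈ 0.092114 per month
t = ln(45700000/10100000) / r = 1.50956 / 0.092114 ≈ 16.388

t ≈ 16.39 months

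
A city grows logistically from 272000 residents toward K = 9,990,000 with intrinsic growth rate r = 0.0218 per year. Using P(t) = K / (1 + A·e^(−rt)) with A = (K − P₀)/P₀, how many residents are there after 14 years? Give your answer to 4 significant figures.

≈ 365,500 residents

A = (9990000 − 272000)/272000 = 35.72794
P(14) = 9990000 / (1 + 35.72794·e^(−0.0218·14)) = 9990000 / (1 + 35.72794·0.736976)
= 9990000 / 27.33063 ≈ 365523.9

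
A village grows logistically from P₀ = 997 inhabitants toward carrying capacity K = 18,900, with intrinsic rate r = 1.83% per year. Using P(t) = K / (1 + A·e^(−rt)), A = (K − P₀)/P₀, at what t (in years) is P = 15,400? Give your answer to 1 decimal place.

A = (18900 − 997)/997 = 17.95687
15400 = 18900/(1 + 17.95687·e^(−0.0183t)) → 1 + 17.95687·e^(−0.0183t) = 1.22727
e^(−0.0183t) = 0.012657 → t = ln(79.01023)/0.0183 = 4.36958/0.0183

t ≈ 238.8 years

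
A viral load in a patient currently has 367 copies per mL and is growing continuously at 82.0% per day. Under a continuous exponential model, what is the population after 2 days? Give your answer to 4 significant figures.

P(2) = 367 · e^(0.82·2) = 367 · e^(1.64)
= 367 · 5.15517 ≈ 1891.95

≈ 1,892 copies per mL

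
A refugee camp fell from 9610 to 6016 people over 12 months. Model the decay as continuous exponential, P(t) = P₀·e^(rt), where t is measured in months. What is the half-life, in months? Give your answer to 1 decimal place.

half-life ≈ 17.8 months

r = ln(6016/9610) / 12 = ln(0.62601) / 12 ≈ -0.039032 per month
half-life = ln 2 / |r| = 0.69315 / 0.039032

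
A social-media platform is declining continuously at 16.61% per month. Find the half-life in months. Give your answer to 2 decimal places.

half-life ≈ 4.17 months

half-life = ln(2) / |r| = 0.69315 / 0.1661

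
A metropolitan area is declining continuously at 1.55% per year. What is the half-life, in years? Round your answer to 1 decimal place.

half-life = ln(2) / |r| = 0.69315 / 0.0155

half-life ≈ 44.7 years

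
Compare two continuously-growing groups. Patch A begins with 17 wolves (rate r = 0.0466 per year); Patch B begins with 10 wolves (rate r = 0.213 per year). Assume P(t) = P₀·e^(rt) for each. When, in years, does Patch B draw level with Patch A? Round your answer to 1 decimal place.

17·e^(0.0466t) = 10·e^(0.213t)
17/10 = e^((0.213 − 0.0466)t) → ln(1.7) = 0.1664·t
t = 0.53063 / 0.1664

t ≈ 3.2 years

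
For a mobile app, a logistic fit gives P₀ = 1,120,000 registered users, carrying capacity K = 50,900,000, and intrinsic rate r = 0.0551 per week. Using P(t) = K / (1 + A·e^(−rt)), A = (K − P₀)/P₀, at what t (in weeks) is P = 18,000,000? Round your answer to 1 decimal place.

t ≈ 57.9 weeks

A = (50900000 − 1120000)/1120000 = 44.44643
18000000 = 50900000/(1 + 44.44643·e^(−0.0551t)) → 1 + 44.44643·e^(−0.0551t) = 2.82778
e^(−0.0551t) = 0.041123 → t = ln(24.31719)/0.0551 = 3.19118/0.0551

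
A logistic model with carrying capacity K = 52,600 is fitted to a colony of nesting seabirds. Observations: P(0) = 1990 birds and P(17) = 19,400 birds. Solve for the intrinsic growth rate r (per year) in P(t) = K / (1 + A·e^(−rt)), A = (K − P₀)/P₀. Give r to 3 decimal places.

A = (52600 − 1990)/1990 = 25.43216
19400 = 52600/(1 + 25.43216·e^(−r·17)) → e^(−17r) = (2.71134 − 1)/25.43216 = 0.06729
r = −ln(0.06729)/17 = 2.69874/17

r ≈ 0.159 per year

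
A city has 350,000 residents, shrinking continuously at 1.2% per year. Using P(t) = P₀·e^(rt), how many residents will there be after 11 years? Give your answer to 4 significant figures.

P(11) = 350000 · e^(-0.012·11) = 350000 · e^(-0.132)
= 350000 · 0.87634 ≈ 306719.35

≈ 306,700 residents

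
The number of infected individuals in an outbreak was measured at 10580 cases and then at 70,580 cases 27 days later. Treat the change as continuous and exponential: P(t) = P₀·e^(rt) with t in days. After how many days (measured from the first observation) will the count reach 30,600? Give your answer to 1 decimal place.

t ≈ 15.1 days

r = ln(70580/10580) / 27 ≈ 0.070288 per day
t = ln(30600/10580) / r = 1.06203 / 0.070288 ≈ 15.11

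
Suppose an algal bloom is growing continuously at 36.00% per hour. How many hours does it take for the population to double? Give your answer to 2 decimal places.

doubling time = ln(2) / |r| = 0.69315 / 0.36

doubling time ≈ 1.93 hours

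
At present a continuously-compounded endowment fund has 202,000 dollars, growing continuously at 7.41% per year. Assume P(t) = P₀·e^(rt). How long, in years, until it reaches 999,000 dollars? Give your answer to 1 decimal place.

t ≈ 21.6 years

999000 = 202000 · e^(0.0741·t)
t = ln(999000/202000) / 0.0741 = ln(4.94554) / 0.0741 = 1.59849 / 0.0741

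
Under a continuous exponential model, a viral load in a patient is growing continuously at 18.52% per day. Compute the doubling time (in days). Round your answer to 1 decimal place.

doubling time = ln(2) / |r| = 0.69315 / 0.1852

doubling time ≈ 3.7 days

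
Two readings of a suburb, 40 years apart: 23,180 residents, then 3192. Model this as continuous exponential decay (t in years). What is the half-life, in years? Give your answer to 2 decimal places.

r = ln(3192/23180) / 40 = ln(0.1377) / 40 ≈ -0.049566 per year
half-life = ln 2 / |r| = 0.69315 / 0.049566

half-life ≈ 13.98 years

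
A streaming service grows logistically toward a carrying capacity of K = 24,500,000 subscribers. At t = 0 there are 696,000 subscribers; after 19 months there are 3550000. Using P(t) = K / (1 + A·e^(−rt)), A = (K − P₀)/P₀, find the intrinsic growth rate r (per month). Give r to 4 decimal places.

A = (24500000 − 696000)/696000 = 34.20115
3550000 = 24500000/(1 + 34.20115·e^(−r·19)) → e^(−19r) = (6.90141 − 1)/34.20115 = 0.17255
r = −ln(0.17255)/19 = 1.75707/19

r ≈ 0.0925 per month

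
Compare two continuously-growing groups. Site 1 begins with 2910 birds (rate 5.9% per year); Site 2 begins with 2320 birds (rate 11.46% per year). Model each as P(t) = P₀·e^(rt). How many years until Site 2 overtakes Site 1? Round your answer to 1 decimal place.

2910·e^(0.059t) = 2320·e^(0.1146t)
2910/2320 = e^((0.1146 − 0.059)t) → ln(1.25431) = 0.0556·t
t = 0.22659 / 0.0556

t ≈ 4.1 years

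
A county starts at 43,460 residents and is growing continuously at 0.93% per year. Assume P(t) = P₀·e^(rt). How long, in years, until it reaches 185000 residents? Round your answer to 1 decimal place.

185000 = 43460 · e^(0.0093·t)
t = ln(185000/43460) / 0.0093 = ln(4.25679) / 0.0093 = 1.44851 / 0.0093

t ≈ 155.8 years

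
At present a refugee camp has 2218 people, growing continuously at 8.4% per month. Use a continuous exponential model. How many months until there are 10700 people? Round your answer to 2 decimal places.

t ≈ 18.73 months

10700 = 2218 · e^(0.084·t)
t = ln(10700/2218) / 0.084 = ln(4.82417) / 0.084 = 1.57364 / 0.084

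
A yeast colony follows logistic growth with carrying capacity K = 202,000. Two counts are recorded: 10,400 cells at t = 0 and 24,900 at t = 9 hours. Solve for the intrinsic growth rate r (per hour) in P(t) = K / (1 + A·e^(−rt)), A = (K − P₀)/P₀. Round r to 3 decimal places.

A = (202000 − 10400)/10400 = 18.42308
24900 = 202000/(1 + 18.42308·e^(−r·9)) → e^(−9r) = (8.11245 − 1)/18.42308 = 0.386062
r = −ln(0.386062)/9 = 0.95176/9

r ≈ 0.106 per hour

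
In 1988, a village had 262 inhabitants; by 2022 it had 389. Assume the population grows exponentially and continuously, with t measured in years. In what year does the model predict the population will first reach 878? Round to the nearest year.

year 2092

r = ln(389/262) / 34 = 0.39523/34 ≈ 0.011625 per year
t = ln(878/262) / r = 1.2093/0.011625 ≈ 104.03 years after 1988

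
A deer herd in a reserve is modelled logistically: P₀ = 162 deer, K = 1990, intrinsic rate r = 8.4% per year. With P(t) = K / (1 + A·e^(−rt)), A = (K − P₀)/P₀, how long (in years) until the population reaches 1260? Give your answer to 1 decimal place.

t ≈ 35.3 years

A = (1990 − 162)/162 = 11.28395
1260 = 1990/(1 + 11.28395·e^(−0.084t)) → 1 + 11.28395·e^(−0.084t) = 1.57937
e^(−0.084t) = 0.051344 → t = ln(19.47641)/0.084 = 2.9692/0.084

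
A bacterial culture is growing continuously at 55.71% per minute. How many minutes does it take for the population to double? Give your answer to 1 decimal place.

doubling time ≈ 1.2 minutes

doubling time = ln(2) / |r| = 0.69315 / 0.5571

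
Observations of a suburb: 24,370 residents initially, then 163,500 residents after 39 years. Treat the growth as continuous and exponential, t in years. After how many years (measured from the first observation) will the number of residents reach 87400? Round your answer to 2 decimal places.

t ≈ 26.17 years

r = ln(163500/24370) / 39 ≈ 0.048807 per year
t = ln(87400/24370) / r = 1.27714 / 0.048807 ≈ 26.167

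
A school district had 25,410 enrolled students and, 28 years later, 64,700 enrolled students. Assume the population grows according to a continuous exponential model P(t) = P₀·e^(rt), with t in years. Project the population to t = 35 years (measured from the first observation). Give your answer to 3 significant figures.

r = ln(64700/25410) / 28 ≈ 0.033379 per year
P(35) = 25410 · e^(0.033379·35) = 25410 · 3.21643 ≈ 81729.56

≈ 81,700 enrolled students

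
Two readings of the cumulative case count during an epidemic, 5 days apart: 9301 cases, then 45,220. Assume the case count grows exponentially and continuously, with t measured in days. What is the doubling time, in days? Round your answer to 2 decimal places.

r = ln(45220/9301) / 5 = ln(4.86184) / 5 ≈ 0.316284 per day
doubling time = ln 2 / |r| = 0.69315 / 0.316284

doubling time ≈ 2.19 days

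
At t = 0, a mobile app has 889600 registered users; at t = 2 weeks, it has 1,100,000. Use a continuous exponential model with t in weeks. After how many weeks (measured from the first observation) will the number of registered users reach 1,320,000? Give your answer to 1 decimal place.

t ≈ 3.7 weeks

r = ln(1100000/889600) / 2 ≈ 0.106147 per week
t = ln(1320000/889600) / r = 0.39462 / 0.106147 ≈ 3.718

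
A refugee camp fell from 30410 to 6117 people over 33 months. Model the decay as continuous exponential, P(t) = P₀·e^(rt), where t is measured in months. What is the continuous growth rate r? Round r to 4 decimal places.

6117 = 30410 · e^(r·33)
e^(33r) = 6117/30410 = 0.20115
r = ln(0.20115) / 33 = -1.6037 / 33

r ≈ -0.0486 per month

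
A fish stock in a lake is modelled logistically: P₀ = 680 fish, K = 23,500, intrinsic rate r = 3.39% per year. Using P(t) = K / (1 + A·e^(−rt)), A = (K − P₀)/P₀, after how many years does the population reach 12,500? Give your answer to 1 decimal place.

A = (23500 − 680)/680 = 33.55882
12500 = 23500/(1 + 33.55882·e^(−0.0339t)) → 1 + 33.55882·e^(−0.0339t) = 1.88
e^(−0.0339t) = 0.026223 → t = ln(38.13503)/0.0339 = 3.64113/0.0339

t ≈ 107.4 years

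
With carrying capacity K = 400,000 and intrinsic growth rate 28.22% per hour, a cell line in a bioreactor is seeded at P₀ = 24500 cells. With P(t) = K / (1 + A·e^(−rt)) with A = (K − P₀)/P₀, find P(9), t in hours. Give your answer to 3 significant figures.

≈ 181,000 cells

A = (400000 − 24500)/24500 = 15.32653
P(9) = 400000 / (1 + 15.32653·e^(−0.2822·9)) = 400000 / (1 + 15.32653·0.078882)
= 400000 / 2.20899 ≈ 181078.23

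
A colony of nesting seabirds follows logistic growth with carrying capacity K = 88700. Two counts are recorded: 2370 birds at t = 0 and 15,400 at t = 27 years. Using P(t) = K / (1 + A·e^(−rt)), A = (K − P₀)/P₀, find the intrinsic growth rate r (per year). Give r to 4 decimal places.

r ≈ 0.0754 per year

A = (88700 − 2370)/2370 = 36.42616
15400 = 88700/(1 + 36.42616·e^(−r·27)) → e^(−27r) = (5.75974 − 1)/36.42616 = 0.130668
r = −ln(0.130668)/27 = 2.03509/27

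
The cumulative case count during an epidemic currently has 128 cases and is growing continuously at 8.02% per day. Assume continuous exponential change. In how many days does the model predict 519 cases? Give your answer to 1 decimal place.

t ≈ 17.5 days

519 = 128 · e^(0.0802·t)
t = ln(519/128) / 0.0802 = ln(4.05469) / 0.0802 = 1.39987 / 0.0802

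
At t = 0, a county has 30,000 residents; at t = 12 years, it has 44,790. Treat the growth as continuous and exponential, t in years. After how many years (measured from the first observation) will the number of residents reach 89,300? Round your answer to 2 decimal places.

t ≈ 32.66 years

r = ln(44790/30000) / 12 ≈ 0.033399 per year
t = ln(89300/30000) / r = 1.0908 / 0.033399 ≈ 32.66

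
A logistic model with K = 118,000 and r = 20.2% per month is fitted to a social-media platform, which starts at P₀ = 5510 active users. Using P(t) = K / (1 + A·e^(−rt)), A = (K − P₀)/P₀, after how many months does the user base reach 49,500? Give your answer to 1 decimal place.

A = (118000 − 5510)/5510 = 20.41561
49500 = 118000/(1 + 20.41561·e^(−0.202t)) → 1 + 20.41561·e^(−0.202t) = 2.38384
e^(−0.202t) = 0.067783 → t = ln(14.75288)/0.202 = 2.69144/0.202

t ≈ 13.3 months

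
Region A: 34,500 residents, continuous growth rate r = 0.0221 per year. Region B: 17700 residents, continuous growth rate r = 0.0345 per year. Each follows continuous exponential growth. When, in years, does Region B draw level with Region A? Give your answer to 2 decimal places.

t ≈ 53.82 years

34500·e^(0.0221t) = 17700·e^(0.0345t)
34500/17700 = e^((0.0345 − 0.0221)t) → ln(1.94915) = 0.0124·t
t = 0.66739 / 0.0124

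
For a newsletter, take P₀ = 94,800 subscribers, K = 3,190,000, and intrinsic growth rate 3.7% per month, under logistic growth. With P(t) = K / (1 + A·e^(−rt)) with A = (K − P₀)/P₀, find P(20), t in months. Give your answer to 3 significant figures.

≈ 192,000 subscribers

A = (3190000 − 94800)/94800 = 32.64979
P(20) = 3190000 / (1 + 32.64979·e^(−0.037·20)) = 3190000 / (1 + 32.64979·0.477114)
= 3190000 / 16.57767 ≈ 192427.54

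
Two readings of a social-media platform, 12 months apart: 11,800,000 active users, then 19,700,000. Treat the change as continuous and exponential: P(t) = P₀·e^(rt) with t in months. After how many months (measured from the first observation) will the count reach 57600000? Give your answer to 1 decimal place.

t ≈ 37.1 months

r = ln(19700000/11800000) / 12 ≈ 0.04271 per month
t = ln(57600000/11800000) / r = 1.58542 / 0.04271 ≈ 37.121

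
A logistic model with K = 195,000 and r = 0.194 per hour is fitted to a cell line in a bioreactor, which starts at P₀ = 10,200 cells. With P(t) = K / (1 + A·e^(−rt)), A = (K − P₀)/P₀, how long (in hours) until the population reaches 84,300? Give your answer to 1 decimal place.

t ≈ 13.5 hours

A = (195000 − 10200)/10200 = 18.11765
84300 = 195000/(1 + 18.11765·e^(−0.194t)) → 1 + 18.11765·e^(−0.194t) = 2.31317
e^(−0.194t) = 0.07248 → t = ln(13.79691)/0.194 = 2.62444/0.194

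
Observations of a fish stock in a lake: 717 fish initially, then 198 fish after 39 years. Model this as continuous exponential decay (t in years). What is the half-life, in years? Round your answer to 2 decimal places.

r = ln(198/717) / 39 = ln(0.27615) / 39 ≈ -0.032995 per year
half-life = ln 2 / |r| = 0.69315 / 0.032995

half-life ≈ 21.01 years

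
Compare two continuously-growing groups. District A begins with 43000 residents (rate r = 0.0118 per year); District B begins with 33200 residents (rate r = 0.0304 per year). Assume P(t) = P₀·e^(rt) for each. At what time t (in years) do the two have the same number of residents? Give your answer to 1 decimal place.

43000·e^(0.0118t) = 33200·e^(0.0304t)
43000/33200 = e^((0.0304 − 0.0118)t) → ln(1.29518) = 0.0186·t
t = 0.25865 / 0.0186

t ≈ 13.9 years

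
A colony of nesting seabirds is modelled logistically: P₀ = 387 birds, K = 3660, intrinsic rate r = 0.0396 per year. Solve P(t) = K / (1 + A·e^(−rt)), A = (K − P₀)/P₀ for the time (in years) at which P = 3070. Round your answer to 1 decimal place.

t ≈ 95.6 years

A = (3660 − 387)/387 = 8.45736
3070 = 3660/(1 + 8.45736·e^(−0.0396t)) → 1 + 8.45736·e^(−0.0396t) = 1.19218
e^(−0.0396t) = 0.022724 → t = ln(44.00696)/0.0396 = 3.78435/0.0396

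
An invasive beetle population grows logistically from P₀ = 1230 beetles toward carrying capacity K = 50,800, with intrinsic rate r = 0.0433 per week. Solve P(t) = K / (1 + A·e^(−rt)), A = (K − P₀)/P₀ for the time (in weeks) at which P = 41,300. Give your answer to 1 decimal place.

t ≈ 119.3 weeks

A = (50800 − 1230)/1230 = 40.30081
41300 = 50800/(1 + 40.30081·e^(−0.0433t)) → 1 + 40.30081·e^(−0.0433t) = 1.23002
e^(−0.0433t) = 0.005708 → t = ln(175.20248)/0.0433 = 5.16594/0.0433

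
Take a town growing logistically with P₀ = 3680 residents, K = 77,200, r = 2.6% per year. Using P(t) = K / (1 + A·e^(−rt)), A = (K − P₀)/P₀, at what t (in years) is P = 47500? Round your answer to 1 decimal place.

t ≈ 133.2 years

A = (77200 − 3680)/3680 = 19.97826
47500 = 77200/(1 + 19.97826·e^(−0.026t)) → 1 + 19.97826·e^(−0.026t) = 1.62526
e^(−0.026t) = 0.031297 → t = ln(31.95176)/0.026 = 3.46423/0.026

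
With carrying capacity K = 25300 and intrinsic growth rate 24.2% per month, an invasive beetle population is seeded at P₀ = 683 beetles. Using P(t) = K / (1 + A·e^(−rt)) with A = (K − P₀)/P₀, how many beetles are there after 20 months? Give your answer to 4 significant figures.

A = (25300 − 683)/683 = 36.04246
P(20) = 25300 / (1 + 36.04246·e^(−0.242·20)) = 25300 / (1 + 36.04246·0.007907)
= 25300 / 1.28499 ≈ 19688.87

≈ 19,690 beetles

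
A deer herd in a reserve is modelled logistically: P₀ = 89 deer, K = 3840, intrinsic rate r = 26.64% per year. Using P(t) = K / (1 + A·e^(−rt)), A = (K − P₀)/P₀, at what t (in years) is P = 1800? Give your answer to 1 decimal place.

t ≈ 13.6 years

A = (3840 − 89)/89 = 42.14607
1800 = 3840/(1 + 42.14607·e^(−0.2664t)) → 1 + 42.14607·e^(−0.2664t) = 2.13333
e^(−0.2664t) = 0.026891 → t = ln(37.18771)/0.2664 = 3.61598/0.2664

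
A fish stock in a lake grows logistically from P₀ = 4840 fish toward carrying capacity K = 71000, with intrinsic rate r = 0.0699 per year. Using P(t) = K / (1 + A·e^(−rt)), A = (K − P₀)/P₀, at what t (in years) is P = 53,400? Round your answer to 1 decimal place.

t ≈ 53.3 years

A = (71000 − 4840)/4840 = 13.66942
53400 = 71000/(1 + 13.66942·e^(−0.0699t)) → 1 + 13.66942·e^(−0.0699t) = 1.32959
e^(−0.0699t) = 0.024111 → t = ln(41.47427)/0.0699 = 3.72507/0.0699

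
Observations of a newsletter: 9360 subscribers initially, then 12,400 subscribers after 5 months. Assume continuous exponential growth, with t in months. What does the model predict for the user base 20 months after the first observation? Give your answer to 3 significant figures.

r = ln(12400/9360) / 5 ≈ 0.05625 per month
P(20) = 9360 · e^(0.05625·20) = 9360 · 3.08023 ≈ 28830.97

≈ 28,800 subscribers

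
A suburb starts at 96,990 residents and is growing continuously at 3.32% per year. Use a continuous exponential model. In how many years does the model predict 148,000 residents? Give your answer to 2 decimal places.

148000 = 96990 · e^(0.0332·t)
t = ln(148000/96990) / 0.0332 = ln(1.52593) / 0.0332 = 0.4226 / 0.0332

t ≈ 12.73 years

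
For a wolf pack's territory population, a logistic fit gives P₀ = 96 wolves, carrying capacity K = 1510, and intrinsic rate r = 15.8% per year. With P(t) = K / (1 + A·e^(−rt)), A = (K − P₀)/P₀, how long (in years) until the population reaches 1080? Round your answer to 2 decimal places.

A = (1510 − 96)/96 = 14.72917
1080 = 1510/(1 + 14.72917·e^(−0.158t)) → 1 + 14.72917·e^(−0.158t) = 1.39815
e^(−0.158t) = 0.027031 → t = ln(36.99419)/0.158 = 3.61076/0.158

t ≈ 22.85 years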